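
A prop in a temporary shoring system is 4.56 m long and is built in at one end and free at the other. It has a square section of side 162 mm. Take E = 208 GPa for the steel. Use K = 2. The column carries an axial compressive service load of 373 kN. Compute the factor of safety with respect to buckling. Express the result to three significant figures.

I = a⁴/12 = 162⁴/12 = 5.740×10^7 mm⁴
I = 5.740×10^7 mm⁴ = 5.740×10^-5 m⁴
Effective length L_e = K·L = 2 × 4.56 = 9.120 m
P_cr = π²EI / L_e² = π² × 208×10⁹ × 5.740×10^-5 / 9.120² = 1.417×10^6 N
Factor of safety n = P_cr / P = 1416.6 / 373 = 3.80

n ≈ 3.80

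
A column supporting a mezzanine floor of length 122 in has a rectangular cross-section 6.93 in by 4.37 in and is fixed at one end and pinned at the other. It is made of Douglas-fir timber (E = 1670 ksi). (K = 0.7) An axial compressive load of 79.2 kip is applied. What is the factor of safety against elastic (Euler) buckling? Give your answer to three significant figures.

n ≈ 1.38

Buckling occurs about the weak axis: I_min = h·b³/12 with b = 4.37 in (the shorter side).
I_min = 6.93×4.37³/12 = 48.19 in⁴
Effective length L_e = K·L = 0.7 × 122 = 85.40 in
P_cr = π²EI / L_e² = π² × 1670×10³ × 48.19 / 85.40² = 1.089×10^5 lb
Factor of safety n = P_cr / P = 108.92 / 79.2 = 1.38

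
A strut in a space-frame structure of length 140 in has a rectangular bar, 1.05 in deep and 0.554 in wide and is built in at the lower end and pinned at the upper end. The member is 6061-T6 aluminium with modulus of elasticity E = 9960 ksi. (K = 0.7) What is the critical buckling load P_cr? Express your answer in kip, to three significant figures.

P_cr ≈ 0.152 kip

Buckling occurs about the weak axis: I_min = h·b³/12 with b = 0.554 in (the shorter side).
I_min = 1.05×0.554³/12 = 1.488×10^-2 in⁴
Effective length L_e = K·L = 0.7 × 140 = 98.00 in
P_cr = π²EI / L_e² = π² × 9960×10³ × 1.488×10^-2 / 98.00² = 152.3 lb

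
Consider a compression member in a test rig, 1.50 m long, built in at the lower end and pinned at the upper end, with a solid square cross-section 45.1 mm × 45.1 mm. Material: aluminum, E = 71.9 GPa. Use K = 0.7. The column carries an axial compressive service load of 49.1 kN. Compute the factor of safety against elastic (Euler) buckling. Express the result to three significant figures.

I = a⁴/12 = 45.1⁴/12 = 3.448×10^5 mm⁴
I = 3.448×10^5 mm⁴ = 3.448×10^-7 m⁴
Effective length L_e = K·L = 0.7 × 1.50 = 1.050 m
P_cr = π²EI / L_e² = π² × 71.9×10⁹ × 3.448×10^-7 / 1.050² = 2.219×10^5 N
Factor of safety n = P_cr / P = 221.91 / 49.1 = 4.52

n ≈ 4.52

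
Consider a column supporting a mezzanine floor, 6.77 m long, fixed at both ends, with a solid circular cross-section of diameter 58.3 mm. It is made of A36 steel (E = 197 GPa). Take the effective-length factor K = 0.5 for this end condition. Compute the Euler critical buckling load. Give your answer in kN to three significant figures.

P_cr ≈ 96.2 kN

I = πd⁴/64 = π×58.3⁴/64 = 5.671×10^5 mm⁴
I = 5.671×10^5 mm⁴ = 5.671×10^-7 m⁴
Effective length L_e = K·L = 0.5 × 6.77 = 3.385 m
P_cr = π²EI / L_e² = π² × 197×10⁹ × 5.671×10^-7 / 3.385² = 9.623×10^4 N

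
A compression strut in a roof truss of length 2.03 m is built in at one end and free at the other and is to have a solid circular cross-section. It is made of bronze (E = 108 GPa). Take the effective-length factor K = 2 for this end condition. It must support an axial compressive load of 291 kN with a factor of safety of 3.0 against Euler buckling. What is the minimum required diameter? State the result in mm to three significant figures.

d ≈ 129 mm

Required P_cr = n·P = 3.0 × 291 = 873.0 kN
L_e = K·L = 2 × 2.03 = 4.060 m
Required I = P_cr·L_e²/(π²E) = 8.730×10^5 × 4.060² / (π² × 1.08×10^11) = 1.350×10^-5 m⁴
I_req = 1.350×10^7 mm⁴
Solid circle: I = πd⁴/64  ⇒  d = (64I/π)^(1/4) = (64×1.350×10^7/π)^(1/4) = 129 mm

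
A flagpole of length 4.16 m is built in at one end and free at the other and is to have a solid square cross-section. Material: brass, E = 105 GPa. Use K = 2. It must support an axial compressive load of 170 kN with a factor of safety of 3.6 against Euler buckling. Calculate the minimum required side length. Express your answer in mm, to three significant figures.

Required P_cr = n·P = 3.6 × 170 = 612.0 kN
L_e = K·L = 2 × 4.16 = 8.320 m
Required I = P_cr·L_e²/(π²E) = 6.120×10^5 × 8.320² / (π² × 1.05×10^11) = 4.088×10^-5 m⁴
I_req = 4.088×10^7 mm⁴
Solid square: I = a⁴/12  ⇒  a = (12I)^(1/4) = (12×4.088×10^7)^(1/4) = 149 mm

a ≈ 149 mm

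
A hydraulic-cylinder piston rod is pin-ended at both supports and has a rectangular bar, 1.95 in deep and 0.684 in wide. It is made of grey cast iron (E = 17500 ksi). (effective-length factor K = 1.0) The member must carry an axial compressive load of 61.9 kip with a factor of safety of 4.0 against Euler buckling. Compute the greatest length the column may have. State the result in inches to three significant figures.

Buckling occurs about the weak axis: I_min = h·b³/12 with b = 0.684 in (the shorter side).
I_min = 1.95×0.684³/12 = 5.200×10^-2 in⁴
Required critical load P_cr = n·P = 4.0 × 61.9 = 247.6 kip = 2.476×10^5 lb
From P_cr = π²EI/(K·L)²:  L = (1/K)·√(π²EI/P_cr) = (1/1)·√(π²×1.75×10^7×5.200×10^-2/2.476×10^5)
L = 6.02 in

L_max ≈ 6.02 in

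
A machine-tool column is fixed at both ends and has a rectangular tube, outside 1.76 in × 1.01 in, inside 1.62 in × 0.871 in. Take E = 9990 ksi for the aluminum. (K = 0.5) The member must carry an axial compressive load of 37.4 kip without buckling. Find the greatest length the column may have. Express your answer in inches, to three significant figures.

Weak-axis I_min = (h_o·b_o³ − h_i·b_i³)/12 with b_o = 1.01, b_i = 0.8710 in (shorter outer/inner sides).
I_min = (1.76×1.01³ − 1.620×0.8710³)/12 = 6.191×10^-2 in⁴
At the buckling limit P_cr = P = 3.740×10^4 lb
From P_cr = π²EI/(K·L)²:  L = (1/K)·√(π²EI/P_cr) = (1/0.5)·√(π²×9.99×10^6×6.191×10^-2/3.740×10^4)
L = 25.6 in

L_max ≈ 25.6 in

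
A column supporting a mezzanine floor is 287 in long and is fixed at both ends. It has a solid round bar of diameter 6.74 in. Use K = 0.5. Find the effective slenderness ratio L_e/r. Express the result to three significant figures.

I = πd⁴/64 = π×6.74⁴/64 = 101.3 in⁴
A = 35.68 in²;  r_min = √(I/A) = √(101.3/35.68) = 1.685 in
L_e = K·L = 0.5 × 287 = 143.5 in
λ = L_e / r_min = 143.50 / 1.685 = 85.2

λ ≈ 85.2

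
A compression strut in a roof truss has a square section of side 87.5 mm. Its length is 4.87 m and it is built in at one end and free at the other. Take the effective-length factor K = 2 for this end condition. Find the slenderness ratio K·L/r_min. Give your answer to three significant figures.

For a square r = a/√12 = 87.5/√12 = 25.26 mm
L_e = K·L = 2 × 4.87 m = 9.740 m = 9740.0 mm
λ = L_e / r_min = 9740.0 / 25.26 = 386

λ ≈ 386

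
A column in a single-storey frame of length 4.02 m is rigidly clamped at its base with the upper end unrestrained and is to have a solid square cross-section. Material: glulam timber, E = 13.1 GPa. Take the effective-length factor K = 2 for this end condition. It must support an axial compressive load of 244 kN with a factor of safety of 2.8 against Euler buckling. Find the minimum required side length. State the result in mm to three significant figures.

a ≈ 253 mm

Required P_cr = n·P = 2.8 × 244 = 683.2 kN
L_e = K·L = 2 × 4.02 = 8.040 m
Required I = P_cr·L_e²/(π²E) = 6.832×10^5 × 8.040² / (π² × 1.31×10^10) = 3.416×10^-4 m⁴
I_req = 3.416×10^8 mm⁴
Solid square: I = a⁴/12  ⇒  a = (12I)^(1/4) = (12×3.416×10^8)^(1/4) = 253 mm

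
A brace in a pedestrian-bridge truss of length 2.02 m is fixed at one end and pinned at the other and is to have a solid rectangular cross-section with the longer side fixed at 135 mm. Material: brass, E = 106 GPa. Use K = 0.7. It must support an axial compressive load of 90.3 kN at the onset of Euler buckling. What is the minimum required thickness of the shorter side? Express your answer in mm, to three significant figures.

L_e = K·L = 0.7 × 2.02 = 1.414 m
Required I = P_cr·L_e²/(π²E) = 9.030×10^4 × 1.414² / (π² × 1.06×10^11) = 1.726×10^-7 m⁴
I_req = 1.726×10^5 mm⁴
Rectangle, weak axis: I_min = h·b³/12 with h = 135 mm fixed  ⇒  b = (12I/h)^(1/3) = 24.8 mm

b ≈ 24.8 mm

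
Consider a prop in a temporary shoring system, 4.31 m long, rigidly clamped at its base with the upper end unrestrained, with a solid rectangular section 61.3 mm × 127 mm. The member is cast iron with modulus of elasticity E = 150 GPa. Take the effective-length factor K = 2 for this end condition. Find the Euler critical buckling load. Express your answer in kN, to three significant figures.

P_cr ≈ 48.6 kN

Buckling occurs about the weak axis: I_min = h·b³/12 with b = 61.3 mm (the shorter side).
I_min = 127×61.3³/12 = 2.438×10^6 mm⁴
I = 2.438×10^6 mm⁴ = 2.438×10^-6 m⁴
Effective length L_e = K·L = 2 × 4.31 = 8.620 m
P_cr = π²EI / L_e² = π² × 150×10⁹ × 2.438×10^-6 / 8.620² = 4.857×10^4 N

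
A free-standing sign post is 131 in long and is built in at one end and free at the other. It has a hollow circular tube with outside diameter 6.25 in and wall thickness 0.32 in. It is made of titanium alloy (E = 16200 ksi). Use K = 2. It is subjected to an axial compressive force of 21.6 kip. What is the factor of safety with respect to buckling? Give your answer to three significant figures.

Inner diameter d_i = 6.25 − 2×0.32 = 5.610 in
I = π(d_o⁴ − d_i⁴)/64 = π(6.25⁴ − 5.610⁴)/64 = 26.28 in⁴
Effective length L_e = K·L = 2 × 131 = 262.0 in
P_cr = π²EI / L_e² = π² × 16200×10³ × 26.28 / 262.0² = 6.121×10^4 lb
Factor of safety n = P_cr / P = 61.214 / 21.6 = 2.83

n ≈ 2.83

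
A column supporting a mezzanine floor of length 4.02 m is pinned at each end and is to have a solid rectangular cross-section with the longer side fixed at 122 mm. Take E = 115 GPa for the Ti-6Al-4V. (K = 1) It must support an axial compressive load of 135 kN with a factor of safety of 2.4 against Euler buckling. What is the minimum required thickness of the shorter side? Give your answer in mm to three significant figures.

Required P_cr = n·P = 2.4 × 135 = 324.0 kN
L_e = K·L = 1 × 4.02 = 4.020 m
Required I = P_cr·L_e²/(π²E) = 3.240×10^5 × 4.020² / (π² × 1.15×10^11) = 4.613×10^-6 m⁴
I_req = 4.613×10^6 mm⁴
Rectangle, weak axis: I_min = h·b³/12 with h = 122 mm fixed  ⇒  b = (12I/h)^(1/3) = 76.8 mm

b ≈ 76.8 mm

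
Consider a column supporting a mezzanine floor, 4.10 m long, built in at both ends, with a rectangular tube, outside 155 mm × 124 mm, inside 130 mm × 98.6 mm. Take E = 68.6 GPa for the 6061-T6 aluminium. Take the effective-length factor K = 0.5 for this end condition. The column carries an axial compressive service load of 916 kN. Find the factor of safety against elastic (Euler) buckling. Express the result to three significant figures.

n ≈ 2.51

Weak-axis I_min = (h_o·b_o³ − h_i·b_i³)/12 with b_o = 124, b_i = 98.60 mm (shorter outer/inner sides).
I_min = (155×124³ − 130.0×98.60³)/12 = 1.424×10^7 mm⁴
I = 1.424×10^7 mm⁴ = 1.424×10^-5 m⁴
Effective length L_e = K·L = 0.5 × 4.10 = 2.050 m
P_cr = π²EI / L_e² = π² × 68.6×10⁹ × 1.424×10^-5 / 2.050² = 2.295×10^6 N
Factor of safety n = P_cr / P = 2294.6 / 916 = 2.51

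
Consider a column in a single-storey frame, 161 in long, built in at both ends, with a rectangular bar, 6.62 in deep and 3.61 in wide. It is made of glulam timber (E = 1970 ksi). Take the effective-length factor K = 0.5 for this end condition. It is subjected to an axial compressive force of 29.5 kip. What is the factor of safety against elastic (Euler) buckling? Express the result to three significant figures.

n ≈ 2.64

Buckling occurs about the weak axis: I_min = h·b³/12 with b = 3.61 in (the shorter side).
I_min = 6.62×3.61³/12 = 25.95 in⁴
Effective length L_e = K·L = 0.5 × 161 = 80.50 in
P_cr = π²EI / L_e² = π² × 1970×10³ × 25.95 / 80.50² = 7.787×10^4 lb
Factor of safety n = P_cr / P = 77.870 / 29.5 = 2.64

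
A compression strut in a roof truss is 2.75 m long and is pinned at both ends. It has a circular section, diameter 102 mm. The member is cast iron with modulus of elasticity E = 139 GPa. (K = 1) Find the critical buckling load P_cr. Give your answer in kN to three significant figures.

P_cr ≈ 964 kN

I = πd⁴/64 = π×102⁴/64 = 5.313×10^6 mm⁴
I = 5.313×10^6 mm⁴ = 5.313×10^-6 m⁴
Effective length L_e = K·L = 1 × 2.75 = 2.750 m
P_cr = π²EI / L_e² = π² × 139×10⁹ × 5.313×10^-6 / 2.750² = 9.639×10^5 N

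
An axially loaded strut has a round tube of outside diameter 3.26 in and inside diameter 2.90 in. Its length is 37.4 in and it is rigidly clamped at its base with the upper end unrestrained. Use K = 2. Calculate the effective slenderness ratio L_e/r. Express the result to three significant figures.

λ ≈ 68.6

d_o = 3.26 in, d_i = 2.90 in
I = π(d_o⁴ − d_i⁴)/64 = π(3.26⁴ − 2.900⁴)/64 = 2.072 in⁴
A = 1.742 in²;  r_min = √(I/A) = √(2.072/1.742) = 1.091 in
L_e = K·L = 2 × 37.4 = 74.80 in
λ = L_e / r_min = 74.800 / 1.091 = 68.6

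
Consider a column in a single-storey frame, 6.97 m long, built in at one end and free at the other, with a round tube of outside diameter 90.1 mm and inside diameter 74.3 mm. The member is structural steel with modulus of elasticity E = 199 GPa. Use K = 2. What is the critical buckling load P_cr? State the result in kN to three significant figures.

d_o = 90.1 mm, d_i = 74.3 mm
I = π(d_o⁴ − d_i⁴)/64 = π(90.1⁴ − 74.30⁴)/64 = 1.739×10^6 mm⁴
I = 1.739×10^6 mm⁴ = 1.739×10^-6 m⁴
Effective length L_e = K·L = 2 × 6.97 = 13.94 m
P_cr = π²EI / L_e² = π² × 199×10⁹ × 1.739×10^-6 / 13.94² = 1.758×10^4 N

P_cr ≈ 17.6 kN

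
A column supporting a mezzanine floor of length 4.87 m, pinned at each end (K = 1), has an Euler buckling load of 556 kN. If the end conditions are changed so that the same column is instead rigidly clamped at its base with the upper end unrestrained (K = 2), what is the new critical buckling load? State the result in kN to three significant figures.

P_cr ≈ 139 kN

P_cr ∝ 1/K², so P_cr,new = P_cr,old × (K_old/K_new)² = 556 × (1/2)²
= 556 × 0.2500 = 139 kN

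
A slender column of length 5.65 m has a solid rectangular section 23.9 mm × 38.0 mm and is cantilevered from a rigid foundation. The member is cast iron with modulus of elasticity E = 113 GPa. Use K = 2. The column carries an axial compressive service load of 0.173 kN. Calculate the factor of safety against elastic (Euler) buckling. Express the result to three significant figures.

n ≈ 2.18

Buckling occurs about the weak axis: I_min = h·b³/12 with b = 23.9 mm (the shorter side).
I_min = 38.0×23.9³/12 = 4.323×10^4 mm⁴
I = 4.323×10^4 mm⁴ = 4.323×10^-8 m⁴
Effective length L_e = K·L = 2 × 5.65 = 11.30 m
P_cr = π²EI / L_e² = π² × 113×10⁹ × 4.323×10^-8 / 11.30² = 377.6 N
Factor of safety n = P_cr / P = 0.37759 / 0.173 = 2.18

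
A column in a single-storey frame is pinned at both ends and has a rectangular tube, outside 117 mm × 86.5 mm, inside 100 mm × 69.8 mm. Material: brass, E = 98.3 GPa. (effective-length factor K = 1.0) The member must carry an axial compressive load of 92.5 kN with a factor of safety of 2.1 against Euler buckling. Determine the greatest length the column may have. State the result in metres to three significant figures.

L_max ≈ 4.17 m

Weak-axis I_min = (h_o·b_o³ − h_i·b_i³)/12 with b_o = 86.5, b_i = 69.80 mm (shorter outer/inner sides).
I_min = (117×86.5³ − 100.0×69.80³)/12 = 3.476×10^6 mm⁴
I = 3.476×10^-6 m⁴
Required critical load P_cr = n·P = 2.1 × 92.5 = 194.2 kN = 1.942×10^5 N
From P_cr = π²EI/(K·L)²:  L = (1/K)·√(π²EI/P_cr) = (1/1)·√(π²×9.83×10^10×3.476×10^-6/1.942×10^5)
L = 4.17 m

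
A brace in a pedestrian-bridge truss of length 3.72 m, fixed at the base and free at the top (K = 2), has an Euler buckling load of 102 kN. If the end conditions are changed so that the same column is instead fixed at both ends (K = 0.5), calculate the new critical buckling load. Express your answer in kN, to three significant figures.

P_cr ∝ 1/K², so P_cr,new = P_cr,old × (K_old/K_new)² = 102 × (2/0.5)²
= 102 × 16.00 = 1630 kN

P_cr ≈ 1630 kN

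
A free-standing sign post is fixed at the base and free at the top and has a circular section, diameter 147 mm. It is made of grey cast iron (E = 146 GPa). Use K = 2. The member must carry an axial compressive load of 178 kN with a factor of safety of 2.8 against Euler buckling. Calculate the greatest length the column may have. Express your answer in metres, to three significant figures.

L_max ≈ 4.07 m

I = πd⁴/64 = π×147⁴/64 = 2.292×10^7 mm⁴
I = 2.292×10^-5 m⁴
Required critical load P_cr = n·P = 2.8 × 178 = 498.4 kN = 4.984×10^5 N
From P_cr = π²EI/(K·L)²:  L = (1/K)·√(π²EI/P_cr) = (1/2)·√(π²×1.46×10^11×2.292×10^-5/4.984×10^5)
L = 4.07 m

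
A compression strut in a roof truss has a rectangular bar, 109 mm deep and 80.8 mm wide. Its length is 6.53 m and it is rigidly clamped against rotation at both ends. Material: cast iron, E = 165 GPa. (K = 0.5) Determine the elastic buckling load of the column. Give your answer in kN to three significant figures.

P_cr ≈ 732 kN

Buckling occurs about the weak axis: I_min = h·b³/12 with b = 80.8 mm (the shorter side).
I_min = 109×80.8³/12 = 4.792×10^6 mm⁴
I = 4.792×10^6 mm⁴ = 4.792×10^-6 m⁴
Effective length L_e = K·L = 0.5 × 6.53 = 3.265 m
P_cr = π²EI / L_e² = π² × 165×10⁹ × 4.792×10^-6 / 3.265² = 7.320×10^5 N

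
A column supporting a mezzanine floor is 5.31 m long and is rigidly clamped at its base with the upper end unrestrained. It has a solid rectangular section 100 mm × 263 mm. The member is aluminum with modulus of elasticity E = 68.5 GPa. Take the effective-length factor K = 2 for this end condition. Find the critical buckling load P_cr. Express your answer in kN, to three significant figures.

P_cr ≈ 131 kN

Buckling occurs about the weak axis: I_min = h·b³/12 with b = 100 mm (the shorter side).
I_min = 263×100³/12 = 2.192×10^7 mm⁴
I = 2.192×10^7 mm⁴ = 2.192×10^-5 m⁴
Effective length L_e = K·L = 2 × 5.31 = 10.62 m
P_cr = π²EI / L_e² = π² × 68.5×10⁹ × 2.192×10^-5 / 10.62² = 1.314×10^5 N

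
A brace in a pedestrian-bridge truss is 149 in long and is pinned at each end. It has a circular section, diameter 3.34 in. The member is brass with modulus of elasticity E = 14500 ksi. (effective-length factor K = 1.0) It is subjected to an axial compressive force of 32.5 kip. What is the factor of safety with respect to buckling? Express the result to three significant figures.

n ≈ 1.21

I = πd⁴/64 = π×3.34⁴/64 = 6.109 in⁴
Effective length L_e = K·L = 1 × 149 = 149.0 in
P_cr = π²EI / L_e² = π² × 14500×10³ × 6.109 / 149.0² = 3.938×10^4 lb
Factor of safety n = P_cr / P = 39.378 / 32.5 = 1.21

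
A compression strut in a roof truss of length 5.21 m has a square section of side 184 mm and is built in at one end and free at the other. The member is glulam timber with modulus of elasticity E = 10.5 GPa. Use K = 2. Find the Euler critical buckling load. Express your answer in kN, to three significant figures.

I = a⁴/12 = 184⁴/12 = 9.552×10^7 mm⁴
I = 9.552×10^7 mm⁴ = 9.552×10^-5 m⁴
Effective length L_e = K·L = 2 × 5.21 = 10.42 m
P_cr = π²EI / L_e² = π² × 10.5×10⁹ × 9.552×10^-5 / 10.42² = 9.117×10^4 N

P_cr ≈ 91.2 kN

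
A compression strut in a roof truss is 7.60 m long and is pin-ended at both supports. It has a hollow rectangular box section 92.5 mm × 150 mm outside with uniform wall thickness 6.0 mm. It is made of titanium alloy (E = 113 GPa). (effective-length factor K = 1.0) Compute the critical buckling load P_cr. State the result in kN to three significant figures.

Inner dimensions: h_i = 150 − 2×6.0 = 138.0 mm, b_i = 92.5 − 2×6.0 = 80.50 mm
Weak-axis I_min = (h_o·b_o³ − h_i·b_i³)/12 with b_o = 92.5, b_i = 80.50 mm (shorter outer/inner sides).
I_min = (150×92.5³ − 138.0×80.50³)/12 = 3.894×10^6 mm⁴
I = 3.894×10^6 mm⁴ = 3.894×10^-6 m⁴
Effective length L_e = K·L = 1 × 7.60 = 7.600 m
P_cr = π²EI / L_e² = π² × 113×10⁹ × 3.894×10^-6 / 7.600² = 7.519×10^4 N

P_cr ≈ 75.2 kN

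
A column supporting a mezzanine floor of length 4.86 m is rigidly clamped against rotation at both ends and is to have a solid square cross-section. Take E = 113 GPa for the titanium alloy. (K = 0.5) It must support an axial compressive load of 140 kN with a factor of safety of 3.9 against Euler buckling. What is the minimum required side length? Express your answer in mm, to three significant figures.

Required P_cr = n·P = 3.9 × 140 = 546.0 kN
L_e = K·L = 0.5 × 4.86 = 2.430 m
Required I = P_cr·L_e²/(π²E) = 5.460×10^5 × 2.430² / (π² × 1.13×10^11) = 2.891×10^-6 m⁴
I_req = 2.891×10^6 mm⁴
Solid square: I = a⁴/12  ⇒  a = (12I)^(1/4) = (12×2.891×10^6)^(1/4) = 76.7 mm

a ≈ 76.7 mm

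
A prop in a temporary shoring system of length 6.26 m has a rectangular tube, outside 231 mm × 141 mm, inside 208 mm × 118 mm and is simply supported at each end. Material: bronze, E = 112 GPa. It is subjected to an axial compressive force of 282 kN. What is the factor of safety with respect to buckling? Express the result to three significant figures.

n ≈ 2.55

Weak-axis I_min = (h_o·b_o³ − h_i·b_i³)/12 with b_o = 141, b_i = 118.0 mm (shorter outer/inner sides).
I_min = (231×141³ − 208.0×118.0³)/12 = 2.548×10^7 mm⁴
I = 2.548×10^7 mm⁴ = 2.548×10^-5 m⁴
Effective length L_e = K·L = 1 × 6.26 = 6.260 m
P_cr = π²EI / L_e² = π² × 112×10⁹ × 2.548×10^-5 / 6.260² = 7.188×10^5 N
Factor of safety n = P_cr / P = 718.81 / 282 = 2.55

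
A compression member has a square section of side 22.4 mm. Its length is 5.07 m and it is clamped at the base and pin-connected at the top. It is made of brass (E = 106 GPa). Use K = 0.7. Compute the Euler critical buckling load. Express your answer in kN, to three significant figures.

I = a⁴/12 = 22.4⁴/12 = 2.098×10^4 mm⁴
I = 2.098×10^4 mm⁴ = 2.098×10^-8 m⁴
Effective length L_e = K·L = 0.7 × 5.07 = 3.549 m
P_cr = π²EI / L_e² = π² × 106×10⁹ × 2.098×10^-8 / 3.549² = 1.743×10^3 N

P_cr ≈ 1.74 kN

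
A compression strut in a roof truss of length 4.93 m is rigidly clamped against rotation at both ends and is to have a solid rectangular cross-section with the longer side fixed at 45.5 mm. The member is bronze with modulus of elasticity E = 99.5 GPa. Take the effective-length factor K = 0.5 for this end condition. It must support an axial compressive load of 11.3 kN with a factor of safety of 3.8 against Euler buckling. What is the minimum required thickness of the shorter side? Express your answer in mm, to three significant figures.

Required P_cr = n·P = 3.8 × 11.3 = 42.94 kN
L_e = K·L = 0.5 × 4.93 = 2.465 m
Required I = P_cr·L_e²/(π²E) = 4.294×10^4 × 2.465² / (π² × 9.95×10^10) = 2.657×10^-7 m⁴
I_req = 2.657×10^5 mm⁴
Rectangle, weak axis: I_min = h·b³/12 with h = 45.5 mm fixed  ⇒  b = (12I/h)^(1/3) = 41.2 mm

b ≈ 41.2 mm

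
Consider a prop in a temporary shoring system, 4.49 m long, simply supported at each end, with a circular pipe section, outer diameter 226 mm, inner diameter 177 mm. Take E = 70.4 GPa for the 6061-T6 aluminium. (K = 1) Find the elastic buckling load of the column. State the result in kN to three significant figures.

d_o = 226 mm, d_i = 177 mm
I = π(d_o⁴ − d_i⁴)/64 = π(226⁴ − 177.0⁴)/64 = 7.988×10^7 mm⁴
I = 7.988×10^7 mm⁴ = 7.988×10^-5 m⁴
Effective length L_e = K·L = 1 × 4.49 = 4.490 m
P_cr = π²EI / L_e² = π² × 70.4×10⁹ × 7.988×10^-5 / 4.490² = 2.753×10^6 N

P_cr ≈ 2750 kN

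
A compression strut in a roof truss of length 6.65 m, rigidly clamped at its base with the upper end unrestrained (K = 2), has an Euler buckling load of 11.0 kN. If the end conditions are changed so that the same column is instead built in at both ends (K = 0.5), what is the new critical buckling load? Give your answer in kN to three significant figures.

P_cr ≈ 176 kN

P_cr ∝ 1/K², so P_cr,new = P_cr,old × (K_old/K_new)² = 11.0 × (2/0.5)²
= 11.0 × 16.00 = 176 kN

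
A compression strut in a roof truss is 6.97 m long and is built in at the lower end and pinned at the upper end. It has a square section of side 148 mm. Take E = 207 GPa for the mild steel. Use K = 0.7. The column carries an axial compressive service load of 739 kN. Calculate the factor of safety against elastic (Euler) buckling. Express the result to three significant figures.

n ≈ 4.64

I = a⁴/12 = 148⁴/12 = 3.998×10^7 mm⁴
I = 3.998×10^7 mm⁴ = 3.998×10^-5 m⁴
Effective length L_e = K·L = 0.7 × 6.97 = 4.879 m
P_cr = π²EI / L_e² = π² × 207×10⁹ × 3.998×10^-5 / 4.879² = 3.431×10^6 N
Factor of safety n = P_cr / P = 3431.4 / 739 = 4.64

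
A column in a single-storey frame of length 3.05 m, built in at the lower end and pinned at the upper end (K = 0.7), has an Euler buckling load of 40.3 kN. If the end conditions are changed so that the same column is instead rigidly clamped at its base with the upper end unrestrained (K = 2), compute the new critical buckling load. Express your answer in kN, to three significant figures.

P_cr ∝ 1/K², so P_cr,new = P_cr,old × (K_old/K_new)² = 40.3 × (0.7/2)²
= 40.3 × 0.1225 = 4.94 kN

P_cr ≈ 4.94 kN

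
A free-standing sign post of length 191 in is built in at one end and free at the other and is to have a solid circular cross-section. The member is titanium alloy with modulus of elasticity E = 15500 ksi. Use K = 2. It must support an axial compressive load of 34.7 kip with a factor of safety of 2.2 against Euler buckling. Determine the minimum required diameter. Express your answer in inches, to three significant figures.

d ≈ 6.21 in

Required P_cr = n·P = 2.2 × 34.7 = 76.34 kip
L_e = K·L = 2 × 191 = 382.0 in
Required I = P_cr·L_e²/(π²E) = 7.634×10^4 × 382.0² / (π² × 1.55×10^7) = 72.82 in⁴
Solid circle: I = πd⁴/64  ⇒  d = (64I/π)^(1/4) = (64×72.82/π)^(1/4) = 6.21 in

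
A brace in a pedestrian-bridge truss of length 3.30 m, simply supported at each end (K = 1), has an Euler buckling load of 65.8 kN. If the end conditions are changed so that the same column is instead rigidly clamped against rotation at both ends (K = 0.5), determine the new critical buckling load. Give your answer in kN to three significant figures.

P_cr ∝ 1/K², so P_cr,new = P_cr,old × (K_old/K_new)² = 65.8 × (1/0.5)²
= 65.8 × 4.000 = 263 kN

P_cr ≈ 263 kN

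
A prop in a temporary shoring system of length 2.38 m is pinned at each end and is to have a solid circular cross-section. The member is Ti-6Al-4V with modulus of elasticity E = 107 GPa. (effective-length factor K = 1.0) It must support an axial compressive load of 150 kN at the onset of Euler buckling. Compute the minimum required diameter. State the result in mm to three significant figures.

L_e = K·L = 1 × 2.38 = 2.380 m
Required I = P_cr·L_e²/(π²E) = 1.500×10^5 × 2.380² / (π² × 1.07×10^11) = 8.046×10^-7 m⁴
I_req = 8.046×10^5 mm⁴
Solid circle: I = πd⁴/64  ⇒  d = (64I/π)^(1/4) = (64×8.046×10^5/π)^(1/4) = 63.6 mm

d ≈ 63.6 mm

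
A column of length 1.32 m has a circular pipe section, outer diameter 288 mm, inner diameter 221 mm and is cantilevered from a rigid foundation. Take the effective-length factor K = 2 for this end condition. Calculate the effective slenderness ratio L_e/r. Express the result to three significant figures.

d_o = 288 mm, d_i = 221 mm
I = π(d_o⁴ − d_i⁴)/64 = π(288⁴ − 221.0⁴)/64 = 2.206×10^8 mm⁴
A = 2.678×10^4 mm²;  r_min = √(I/A) = √(2.206×10^8/2.678×10^4) = 90.76 mm
L_e = K·L = 2 × 1.32 m = 2.640 m = 2640.0 mm
λ = L_e / r_min = 2640.0 / 90.76 = 29.1

λ ≈ 29.1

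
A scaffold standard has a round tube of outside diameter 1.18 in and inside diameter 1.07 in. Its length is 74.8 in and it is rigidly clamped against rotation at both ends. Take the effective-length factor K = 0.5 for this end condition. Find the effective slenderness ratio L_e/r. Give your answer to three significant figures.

d_o = 1.18 in, d_i = 1.07 in
I = π(d_o⁴ − d_i⁴)/64 = π(1.18⁴ − 1.070⁴)/64 = 3.083×10^-2 in⁴
A = 0.1944 in²;  r_min = √(I/A) = √(3.083×10^-2/0.1944) = 0.3982 in
L_e = K·L = 0.5 × 74.8 = 37.40 in
λ = L_e / r_min = 37.400 / 0.3982 = 93.9

λ ≈ 93.9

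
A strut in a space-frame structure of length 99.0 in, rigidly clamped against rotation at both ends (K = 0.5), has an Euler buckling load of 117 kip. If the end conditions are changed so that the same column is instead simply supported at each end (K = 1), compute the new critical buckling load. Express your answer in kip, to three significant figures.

P_cr ∝ 1/K², so P_cr,new = P_cr,old × (K_old/K_new)² = 117 × (0.5/1)²
= 117 × 0.2500 = 29.2 kip

P_cr ≈ 29.2 kip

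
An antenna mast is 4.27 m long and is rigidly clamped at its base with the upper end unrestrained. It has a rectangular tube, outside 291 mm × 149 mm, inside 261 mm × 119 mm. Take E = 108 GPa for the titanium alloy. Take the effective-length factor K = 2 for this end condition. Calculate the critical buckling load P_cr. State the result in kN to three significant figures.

Weak-axis I_min = (h_o·b_o³ − h_i·b_i³)/12 with b_o = 149, b_i = 119.0 mm (shorter outer/inner sides).
I_min = (291×149³ − 261.0×119.0³)/12 = 4.357×10^7 mm⁴
I = 4.357×10^7 mm⁴ = 4.357×10^-5 m⁴
Effective length L_e = K·L = 2 × 4.27 = 8.540 m
P_cr = π²EI / L_e² = π² × 108×10⁹ × 4.357×10^-5 / 8.540² = 6.367×10^5 N

P_cr ≈ 637 kN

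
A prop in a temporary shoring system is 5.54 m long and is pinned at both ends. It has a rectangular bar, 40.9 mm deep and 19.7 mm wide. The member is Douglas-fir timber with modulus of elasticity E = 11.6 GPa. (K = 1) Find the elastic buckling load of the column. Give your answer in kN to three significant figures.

Buckling occurs about the weak axis: I_min = h·b³/12 with b = 19.7 mm (the shorter side).
I_min = 40.9×19.7³/12 = 2.606×10^4 mm⁴
I = 2.606×10^4 mm⁴ = 2.606×10^-8 m⁴
Effective length L_e = K·L = 1 × 5.54 = 5.540 m
P_cr = π²EI / L_e² = π² × 11.6×10⁹ × 2.606×10^-8 / 5.540² = 97.20 N

P_cr ≈ 0.0972 kN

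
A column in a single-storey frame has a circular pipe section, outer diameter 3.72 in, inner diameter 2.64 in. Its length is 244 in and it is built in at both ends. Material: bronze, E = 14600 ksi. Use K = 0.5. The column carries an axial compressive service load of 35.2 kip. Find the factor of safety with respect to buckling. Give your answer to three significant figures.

d_o = 3.72 in, d_i = 2.64 in
I = π(d_o⁴ − d_i⁴)/64 = π(3.72⁴ − 2.640⁴)/64 = 7.016 in⁴
Effective length L_e = K·L = 0.5 × 244 = 122.0 in
P_cr = π²EI / L_e² = π² × 14600×10³ × 7.016 / 122.0² = 6.792×10^4 lb
Factor of safety n = P_cr / P = 67.923 / 35.2 = 1.93

n ≈ 1.93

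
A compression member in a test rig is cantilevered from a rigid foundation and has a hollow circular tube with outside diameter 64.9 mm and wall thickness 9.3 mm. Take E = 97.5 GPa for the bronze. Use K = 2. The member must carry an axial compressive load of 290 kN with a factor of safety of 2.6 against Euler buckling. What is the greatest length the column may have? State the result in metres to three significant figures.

Inner diameter d_i = 64.9 − 2×9.3 = 46.30 mm
I = π(d_o⁴ − d_i⁴)/64 = π(64.9⁴ − 46.30⁴)/64 = 6.453×10^5 mm⁴
I = 6.453×10^-7 m⁴
Required critical load P_cr = n·P = 2.6 × 290 = 754.0 kN = 7.540×10^5 N
From P_cr = π²EI/(K·L)²:  L = (1/K)·√(π²EI/P_cr) = (1/2)·√(π²×9.75×10^10×6.453×10^-7/7.540×10^5)
L = 0.454 m

L_max ≈ 0.454 m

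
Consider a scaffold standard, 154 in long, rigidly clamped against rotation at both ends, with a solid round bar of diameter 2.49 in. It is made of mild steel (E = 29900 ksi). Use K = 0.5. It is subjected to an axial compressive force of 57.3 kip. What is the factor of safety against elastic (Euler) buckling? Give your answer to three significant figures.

n ≈ 1.64

I = πd⁴/64 = π×2.49⁴/64 = 1.887 in⁴
Effective length L_e = K·L = 0.5 × 154 = 77.00 in
P_cr = π²EI / L_e² = π² × 29900×10³ × 1.887 / 77.00² = 9.392×10^4 lb
Factor of safety n = P_cr / P = 93.920 / 57.3 = 1.64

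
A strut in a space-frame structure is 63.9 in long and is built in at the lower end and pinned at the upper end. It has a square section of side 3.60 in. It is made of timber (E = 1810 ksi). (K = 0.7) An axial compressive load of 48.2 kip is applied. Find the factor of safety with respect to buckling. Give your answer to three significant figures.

n ≈ 2.59

I = a⁴/12 = 3.60⁴/12 = 14.00 in⁴
Effective length L_e = K·L = 0.7 × 63.9 = 44.73 in
P_cr = π²EI / L_e² = π² × 1810×10³ × 14.00 / 44.73² = 1.250×10^5 lb
Factor of safety n = P_cr / P = 124.97 / 48.2 = 2.59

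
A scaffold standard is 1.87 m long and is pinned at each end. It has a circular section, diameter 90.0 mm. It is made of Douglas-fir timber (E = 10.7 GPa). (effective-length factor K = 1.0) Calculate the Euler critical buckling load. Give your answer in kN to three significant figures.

P_cr ≈ 97.3 kN

I = πd⁴/64 = π×90.0⁴/64 = 3.221×10^6 mm⁴
I = 3.221×10^6 mm⁴ = 3.221×10^-6 m⁴
Effective length L_e = K·L = 1 × 1.87 = 1.870 m
P_cr = π²EI / L_e² = π² × 10.7×10⁹ × 3.221×10^-6 / 1.870² = 9.726×10^4 N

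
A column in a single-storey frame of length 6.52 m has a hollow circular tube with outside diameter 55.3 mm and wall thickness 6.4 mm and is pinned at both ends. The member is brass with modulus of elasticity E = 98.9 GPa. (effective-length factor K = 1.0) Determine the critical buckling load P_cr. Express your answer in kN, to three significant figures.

Inner diameter d_i = 55.3 − 2×6.4 = 42.50 mm
I = π(d_o⁴ − d_i⁴)/64 = π(55.3⁴ − 42.50⁴)/64 = 2.989×10^5 mm⁴
I = 2.989×10^5 mm⁴ = 2.989×10^-7 m⁴
Effective length L_e = K·L = 1 × 6.52 = 6.520 m
P_cr = π²EI / L_e² = π² × 98.9×10⁹ × 2.989×10^-7 / 6.520² = 6.863×10^3 N

P_cr ≈ 6.86 kN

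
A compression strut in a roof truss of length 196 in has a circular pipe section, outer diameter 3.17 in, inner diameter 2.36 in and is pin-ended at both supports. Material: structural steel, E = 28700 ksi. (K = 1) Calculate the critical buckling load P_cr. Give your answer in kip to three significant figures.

d_o = 3.17 in, d_i = 2.36 in
I = π(d_o⁴ − d_i⁴)/64 = π(3.17⁴ − 2.360⁴)/64 = 3.434 in⁴
Effective length L_e = K·L = 1 × 196 = 196.0 in
P_cr = π²EI / L_e² = π² × 28700×10³ × 3.434 / 196.0² = 2.532×10^4 lb

P_cr ≈ 25.3 kip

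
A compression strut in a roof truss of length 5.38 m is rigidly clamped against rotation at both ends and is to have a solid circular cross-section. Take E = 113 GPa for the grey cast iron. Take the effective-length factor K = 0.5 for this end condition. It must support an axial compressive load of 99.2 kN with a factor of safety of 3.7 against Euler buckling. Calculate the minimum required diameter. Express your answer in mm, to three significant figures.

Required P_cr = n·P = 3.7 × 99.2 = 367.0 kN
L_e = K·L = 0.5 × 5.38 = 2.690 m
Required I = P_cr·L_e²/(π²E) = 3.670×10^5 × 2.690² / (π² × 1.13×10^11) = 2.381×10^-6 m⁴
I_req = 2.381×10^6 mm⁴
Solid circle: I = πd⁴/64  ⇒  d = (64I/π)^(1/4) = (64×2.381×10^6/π)^(1/4) = 83.5 mm

d ≈ 83.5 mm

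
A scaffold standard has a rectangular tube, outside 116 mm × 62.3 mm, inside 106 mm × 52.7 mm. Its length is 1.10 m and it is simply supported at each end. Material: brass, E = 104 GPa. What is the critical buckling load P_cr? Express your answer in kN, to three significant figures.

Weak-axis I_min = (h_o·b_o³ − h_i·b_i³)/12 with b_o = 62.3, b_i = 52.70 mm (shorter outer/inner sides).
I_min = (116×62.3³ − 106.0×52.70³)/12 = 1.045×10^6 mm⁴
I = 1.045×10^6 mm⁴ = 1.045×10^-6 m⁴
Effective length L_e = K·L = 1 × 1.10 = 1.100 m
P_cr = π²EI / L_e² = π² × 104×10⁹ × 1.045×10^-6 / 1.100² = 8.861×10^5 N

P_cr ≈ 886 kN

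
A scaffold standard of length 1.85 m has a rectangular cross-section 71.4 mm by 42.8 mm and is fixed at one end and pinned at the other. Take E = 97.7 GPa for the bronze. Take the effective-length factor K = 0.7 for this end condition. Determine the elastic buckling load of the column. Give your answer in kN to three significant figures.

Buckling occurs about the weak axis: I_min = h·b³/12 with b = 42.8 mm (the shorter side).
I_min = 71.4×42.8³/12 = 4.665×10^5 mm⁴
I = 4.665×10^5 mm⁴ = 4.665×10^-7 m⁴
Effective length L_e = K·L = 0.7 × 1.85 = 1.295 m
P_cr = π²EI / L_e² = π² × 97.7×10⁹ × 4.665×10^-7 / 1.295² = 2.682×10^5 N

P_cr ≈ 268 kN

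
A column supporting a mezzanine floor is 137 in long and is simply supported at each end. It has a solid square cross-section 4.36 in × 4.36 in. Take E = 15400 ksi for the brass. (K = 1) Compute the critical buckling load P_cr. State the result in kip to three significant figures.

I = a⁴/12 = 4.36⁴/12 = 30.11 in⁴
Effective length L_e = K·L = 1 × 137 = 137.0 in
P_cr = π²EI / L_e² = π² × 15400×10³ × 30.11 / 137.0² = 2.439×10^5 lb

P_cr ≈ 244 kip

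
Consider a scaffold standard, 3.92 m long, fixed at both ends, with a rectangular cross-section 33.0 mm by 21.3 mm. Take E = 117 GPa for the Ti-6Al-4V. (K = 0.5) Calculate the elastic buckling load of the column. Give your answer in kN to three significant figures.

Buckling occurs about the weak axis: I_min = h·b³/12 with b = 21.3 mm (the shorter side).
I_min = 33.0×21.3³/12 = 2.657×10^4 mm⁴
I = 2.657×10^4 mm⁴ = 2.657×10^-8 m⁴
Effective length L_e = K·L = 0.5 × 3.92 = 1.960 m
P_cr = π²EI / L_e² = π² × 117×10⁹ × 2.657×10^-8 / 1.960² = 7.988×10^3 N

P_cr ≈ 7.99 kN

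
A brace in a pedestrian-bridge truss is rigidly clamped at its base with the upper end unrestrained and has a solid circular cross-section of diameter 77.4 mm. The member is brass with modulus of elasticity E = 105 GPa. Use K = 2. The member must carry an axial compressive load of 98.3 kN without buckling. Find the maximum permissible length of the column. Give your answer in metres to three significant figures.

L_max ≈ 2.15 m

I = πd⁴/64 = π×77.4⁴/64 = 1.762×10^6 mm⁴
I = 1.762×10^-6 m⁴
At the buckling limit P_cr = P = 9.830×10^4 N
From P_cr = π²EI/(K·L)²:  L = (1/K)·√(π²EI/P_cr) = (1/2)·√(π²×1.05×10^11×1.762×10^-6/9.830×10^4)
L = 2.15 m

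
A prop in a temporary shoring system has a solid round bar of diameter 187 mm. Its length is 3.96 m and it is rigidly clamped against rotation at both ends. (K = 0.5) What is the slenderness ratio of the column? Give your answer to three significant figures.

λ ≈ 42.4

I = πd⁴/64 = π×187⁴/64 = 6.003×10^7 mm⁴
A = 2.746×10^4 mm²;  r_min = √(I/A) = √(6.003×10^7/2.746×10^4) = 46.75 mm
L_e = K·L = 0.5 × 3.96 m = 1.980 m = 1980.0 mm
λ = L_e / r_min = 1980.0 / 46.75 = 42.4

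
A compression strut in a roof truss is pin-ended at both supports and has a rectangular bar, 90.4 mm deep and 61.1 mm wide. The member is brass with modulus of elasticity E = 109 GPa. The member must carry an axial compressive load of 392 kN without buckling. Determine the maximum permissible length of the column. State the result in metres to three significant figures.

L_max ≈ 2.17 m

Buckling occurs about the weak axis: I_min = h·b³/12 with b = 61.1 mm (the shorter side).
I_min = 90.4×61.1³/12 = 1.718×10^6 mm⁴
I = 1.718×10^-6 m⁴
At the buckling limit P_cr = P = 3.920×10^5 N
From P_cr = π²EI/(K·L)²:  L = (1/K)·√(π²EI/P_cr) = (1/1)·√(π²×1.09×10^11×1.718×10^-6/3.920×10^5)
L = 2.17 m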